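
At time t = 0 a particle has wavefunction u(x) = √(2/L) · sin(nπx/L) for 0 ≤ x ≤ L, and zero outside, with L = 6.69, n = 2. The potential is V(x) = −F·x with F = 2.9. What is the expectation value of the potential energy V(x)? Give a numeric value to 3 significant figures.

⟨V⟩ = ∫ V(x)·|u|² dx.
With sin²θ = (1 − cos2θ)/2 on 0 ≤ x ≤ L: ∫sin²(nπx/L) dx = L/2, ∫x·sin²(nπx/L) dx = L²/4, ∫x²·sin²(nπx/L) dx = L³·(1/6 − 1/(4n²π²)); higher powers xᵏ the same way, integrating xᵏ·cos(2nπx/L) by parts.
⟨V⟩ = -9.7005.

-9.70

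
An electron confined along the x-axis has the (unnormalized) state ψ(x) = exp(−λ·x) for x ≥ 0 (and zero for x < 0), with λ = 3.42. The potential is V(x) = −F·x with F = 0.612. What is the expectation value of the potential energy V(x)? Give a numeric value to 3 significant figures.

-0.0895

⟨V⟩ = ∫ V(x)·|ψ|² dx / ∫|ψ|² dx.
Every integrand reduces to terms xʲ·e^(−2λx) on [0, ∞); use ∫₀^∞ xʲ·e^(−2λx) dx = j!/(2λ)^(j+1).
State is unnormalized: ∫|ψ|² dx = 0.14620, and ∫ψ*·V(x)·ψ dx = -0.013081, so ⟨V⟩ = -0.013081 / 0.14620.
⟨V⟩ = -0.089474.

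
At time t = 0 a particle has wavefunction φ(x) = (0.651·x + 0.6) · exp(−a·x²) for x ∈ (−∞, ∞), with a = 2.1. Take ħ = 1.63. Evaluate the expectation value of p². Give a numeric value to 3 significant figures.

6.95

p² φ = −ħ² d²φ/dx²; ⟨p²⟩ = −ħ² ∫ φ*·φ'' dx / ∫|φ|² dx.
Expand each integrand as polynomial × e^(−2ax²) and use ∫x^(2j)·e^(−2ax²) dx = (2j−1)!!/(4a)^j · √(π/(2a)), odd powers → 0; here √(π/(2a)) = 0.86487. Differentiate with the product rule, d/dx e^(−ax²) = −2ax·e^(−ax²).
State is unnormalized: ∫|φ|² dx = 0.35499, and ∫φ*·(−ħ² φ'') dx = 2.4676, so ⟨p²⟩ = 2.4676 / 0.35499.
⟨p²⟩ = 6.9511.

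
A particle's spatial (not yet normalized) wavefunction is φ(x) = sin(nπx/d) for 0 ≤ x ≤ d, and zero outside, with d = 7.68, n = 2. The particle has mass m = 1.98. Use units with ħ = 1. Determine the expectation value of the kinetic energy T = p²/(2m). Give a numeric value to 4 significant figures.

0.1690

T = −(ħ²/2m) d²/dx², so ⟨T⟩ = −(ħ²/2m) ∫ φ*·φ'' dx / ∫|φ|² dx; with m = 1.98.
d/dx sin(nπx/d) = (nπ/d)·cos(nπx/d) and d²/dx² sin(nπx/d) = −(nπ/d)²·sin(nπx/d); on 0 ≤ x ≤ d, ∫sin²(nπx/d) dx = d/2 and ∫sin(nπx/d)·cos(nπx/d) dx = 0.
State is unnormalized: ∫|φ|² dx = 3.8400, and ∫φ*·(−ħ²/2m · φ'') dx = 0.64904, so ⟨T⟩ = 0.64904 / 3.8400.
⟨T⟩ = 0.16902.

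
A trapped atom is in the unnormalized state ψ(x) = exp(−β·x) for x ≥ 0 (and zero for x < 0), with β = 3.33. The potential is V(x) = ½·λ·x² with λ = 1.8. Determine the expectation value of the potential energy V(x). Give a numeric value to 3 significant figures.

0.0406

⟨V⟩ = ∫ V(x)·|ψ|² dx / ∫|ψ|² dx.
Every integrand reduces to terms xʲ·e^(−2βx) on [0, ∞); use ∫₀^∞ xʲ·e^(−2βx) dx = j!/(2β)^(j+1).
State is unnormalized: ∫|ψ|² dx = 0.15015, and ∫ψ*·V(x)·ψ dx = 0.0060933, so ⟨V⟩ = 0.0060933 / 0.15015.
⟨V⟩ = 0.040581.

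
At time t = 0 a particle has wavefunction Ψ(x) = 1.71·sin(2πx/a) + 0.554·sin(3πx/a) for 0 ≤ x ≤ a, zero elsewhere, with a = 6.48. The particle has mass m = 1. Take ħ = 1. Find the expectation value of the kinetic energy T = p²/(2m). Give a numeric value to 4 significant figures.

T = −(ħ²/2m) d²/dx², so ⟨T⟩ = −(ħ²/2m) ∫ Ψ*·Ψ'' dx / ∫|Ψ|² dx; with m = 1.
d²/dx² sin(jπx/a) = −(jπ/a)²·sin(jπx/a); on 0 ≤ x ≤ a, ∫sin²(jπx/a) dx = a/2 and ∫sin(jπx/a)·sin(lπx/a) dx = 0 for j ≠ l, so only diagonal terms survive in ∫|Ψ|² and ∫Ψ·Ψ″; ∫Ψ·Ψ′ dx = [Ψ²/2] between the walls = 0.
State is unnormalized: ∫|Ψ|² dx = 10.468, and ∫Ψ*·(−ħ²/2m · Ψ'') dx = 5.5054, so ⟨T⟩ = 5.5054 / 10.468.
⟨T⟩ = 0.52591.

0.5259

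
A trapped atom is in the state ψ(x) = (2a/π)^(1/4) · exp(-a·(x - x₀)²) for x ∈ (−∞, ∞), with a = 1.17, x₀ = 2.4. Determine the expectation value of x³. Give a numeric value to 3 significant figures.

⟨x³⟩ = ∫ x³·|ψ|² dx (integrals over the domain).
Gaussian moments (u = x − x₀): ∫u^(2j)·e^(−2au²) du = (2j−1)!!/(4a)^j · √(π/(2a)), odd powers integrate to 0; here √(π/(2a)) = 1.1587.
⟨x³⟩ = 15.362.

15.4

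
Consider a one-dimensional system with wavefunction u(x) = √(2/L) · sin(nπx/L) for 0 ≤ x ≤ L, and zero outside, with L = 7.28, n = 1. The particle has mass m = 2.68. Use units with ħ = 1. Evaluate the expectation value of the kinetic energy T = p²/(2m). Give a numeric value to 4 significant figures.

T = −(ħ²/2m) d²/dx², so ⟨T⟩ = −(ħ²/2m) ∫ u*·u'' dx; with m = 2.68.
d/dx sin(nπx/L) = (nπ/L)·cos(nπx/L) and d²/dx² sin(nπx/L) = −(nπ/L)²·sin(nπx/L); on 0 ≤ x ≤ L, ∫sin²(nπx/L) dx = L/2 and ∫sin(nπx/L)·cos(nπx/L) dx = 0.
⟨T⟩ = 0.034743.

0.03474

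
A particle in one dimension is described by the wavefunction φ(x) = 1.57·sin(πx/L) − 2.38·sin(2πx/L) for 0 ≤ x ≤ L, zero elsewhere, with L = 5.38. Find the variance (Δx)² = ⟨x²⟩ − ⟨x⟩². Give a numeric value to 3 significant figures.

Compute ⟨x⟩ and ⟨x²⟩ separately, then (Δx)² = ⟨x²⟩ − ⟨x⟩².
On 0 ≤ x ≤ L (j ≠ l): ∫sin²(jπx/L) dx = L/2, ∫sin(jπx/L)·sin(lπx/L) dx = 0; diagonal moments ∫x·sin²(jπx/L) dx = L²/4, ∫x²·sin²(jπx/L) dx = L³·(1/6 − 1/(4j²π²)); cross terms ∫x·sin(jπx/L)·sin(lπx/L) dx = 0 for j + l even and −4jlL²/(π²(j² − l²)²) for j + l odd, ∫x²·sin(jπx/L)·sin(lπx/L) dx = (−1)^(j+l)·4jlL³/(π²(j² − l²)²); higher powers the same way via product-to-sum and parts.
Normalization: ∫|φ|² dx = 21.868.
⟨x⟩ = 3.5809 and ⟨x²⟩ = 13.741.
(Δx)² = 13.741 − (3.5809)² = 0.91834.

0.918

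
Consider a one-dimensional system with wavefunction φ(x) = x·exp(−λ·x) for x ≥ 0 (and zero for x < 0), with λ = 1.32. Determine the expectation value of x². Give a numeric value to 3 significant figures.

1.72

⟨x²⟩ = ∫ x²·|φ|² dx / ∫|φ|² dx (integrals over the domain).
Every integrand reduces to terms xʲ·e^(−2λx) on [0, ∞); use ∫₀^∞ xʲ·e^(−2λx) dx = j!/(2λ)^(j+1).
State is unnormalized: ∫|φ|² dx = 0.10870, and ∫φ*·x²·φ dx = 0.18715, so ⟨x²⟩ = 0.18715 / 0.10870.
⟨x²⟩ = 1.7218.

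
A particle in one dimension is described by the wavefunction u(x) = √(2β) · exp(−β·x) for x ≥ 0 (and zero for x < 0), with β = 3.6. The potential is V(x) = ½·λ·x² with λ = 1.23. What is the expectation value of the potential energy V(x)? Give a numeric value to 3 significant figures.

0.0237

⟨V⟩ = ∫ V(x)·|u|² dx.
Every integrand reduces to terms xʲ·e^(−2βx) on [0, ∞); use ∫₀^∞ xʲ·e^(−2βx) dx = j!/(2β)^(j+1).
⟨V⟩ = 0.023727.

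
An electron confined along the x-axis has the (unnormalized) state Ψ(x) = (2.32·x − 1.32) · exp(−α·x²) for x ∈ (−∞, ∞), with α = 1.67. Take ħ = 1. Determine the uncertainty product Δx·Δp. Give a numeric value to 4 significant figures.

Δx = √(⟨x²⟩−⟨x⟩²), Δp = √(⟨p²⟩−⟨p⟩²).
Expand each integrand as polynomial × e^(−2αx²) and use ∫x^(2j)·e^(−2αx²) dx = (2j−1)!!/(4α)^j · √(π/(2α)), odd powers → 0; here √(π/(2α)) = 0.96984. Differentiate with the product rule, d/dx e^(−αx²) = −2αx·e^(−αx²).
Normalization: ∫|Ψ|² dx = 2.4713.
⟨x⟩ = -0.35982, ⟨x²⟩ = 0.24437 ⇒ Δx = 0.33897.
⟨p⟩ = 0.0000, ⟨p²⟩ = 2.7261 ⇒ Δp = 1.6511.
Δx·Δp = 0.55967.

0.5597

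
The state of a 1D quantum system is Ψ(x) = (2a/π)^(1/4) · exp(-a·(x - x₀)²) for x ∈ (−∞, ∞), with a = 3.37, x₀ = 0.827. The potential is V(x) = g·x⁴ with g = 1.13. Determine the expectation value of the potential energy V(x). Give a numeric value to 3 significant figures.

0.891

⟨V⟩ = ∫ V(x)·|Ψ|² dx.
Gaussian moments (u = x − x₀): ∫u^(2j)·e^(−2au²) du = (2j−1)!!/(4a)^j · √(π/(2a)), odd powers integrate to 0; here √(π/(2a)) = 0.68272.
⟨V⟩ = 0.89122.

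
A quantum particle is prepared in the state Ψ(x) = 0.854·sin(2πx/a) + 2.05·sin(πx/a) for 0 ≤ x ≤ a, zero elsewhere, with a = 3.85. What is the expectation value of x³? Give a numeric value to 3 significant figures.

4.39

⟨x³⟩ = ∫ x³·|Ψ|² dx / ∫|Ψ|² dx (integrals over the domain).
On 0 ≤ x ≤ a (j ≠ l): ∫sin²(jπx/a) dx = a/2, ∫sin(jπx/a)·sin(lπx/a) dx = 0; diagonal moments ∫x·sin²(jπx/a) dx = a²/4, ∫x²·sin²(jπx/a) dx = a³·(1/6 − 1/(4j²π²)); cross terms ∫x·sin(jπx/a)·sin(lπx/a) dx = 0 for j + l even and −4jla²/(π²(j² − l²)²) for j + l odd, ∫x²·sin(jπx/a)·sin(lπx/a) dx = (−1)^(j+l)·4jla³/(π²(j² − l²)²); higher powers the same way via product-to-sum and parts.
State is unnormalized: ∫|Ψ|² dx = 9.4937, and ∫Ψ*·x³·Ψ dx = 41.714, so ⟨x³⟩ = 41.714 / 9.4937.
⟨x³⟩ = 4.3938.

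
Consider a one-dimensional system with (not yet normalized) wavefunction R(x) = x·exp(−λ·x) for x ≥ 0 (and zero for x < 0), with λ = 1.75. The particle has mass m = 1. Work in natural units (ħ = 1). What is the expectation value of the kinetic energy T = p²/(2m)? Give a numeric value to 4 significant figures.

1.531

T = −(ħ²/2m) d²/dx², so ⟨T⟩ = −(ħ²/2m) ∫ R*·R'' dx / ∫|R|² dx; with m = 1.
Differentiate x·exp(−λ·x) with the product rule; every integrand then reduces to terms xʲ·e^(−2λx) on [0, ∞), with ∫₀^∞ xʲ·e^(−2λx) dx = j!/(2λ)^(j+1).
State is unnormalized: ∫|R|² dx = 0.046647, and ∫R*·(−ħ²/2m · R'') dx = 0.071429, so ⟨T⟩ = 0.071429 / 0.046647.
⟨T⟩ = 1.5313.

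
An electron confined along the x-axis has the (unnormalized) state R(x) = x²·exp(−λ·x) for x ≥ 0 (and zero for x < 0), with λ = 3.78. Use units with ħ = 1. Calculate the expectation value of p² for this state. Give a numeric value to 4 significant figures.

p² R = −ħ² d²R/dx²; ⟨p²⟩ = −ħ² ∫ R*·R'' dx / ∫|R|² dx.
Differentiate x²·exp(−λ·x) with the product rule; every integrand then reduces to terms xʲ·e^(−2λx) on [0, ∞), with ∫₀^∞ xʲ·e^(−2λx) dx = j!/(2λ)^(j+1).
State is unnormalized: ∫|R|² dx = 0.00097186, and ∫R*·(−ħ² R'') dx = 0.0046288, so ⟨p²⟩ = 0.0046288 / 0.00097186.
⟨p²⟩ = 4.7628.

4.763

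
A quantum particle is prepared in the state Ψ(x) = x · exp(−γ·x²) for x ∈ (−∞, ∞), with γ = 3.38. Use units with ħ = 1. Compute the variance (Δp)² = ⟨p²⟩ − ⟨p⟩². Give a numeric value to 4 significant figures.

10.14

Compute ⟨p⟩ and ⟨p²⟩ separately; (Δp)² = ⟨p²⟩ − ⟨p⟩².
Expand each integrand as polynomial × e^(−2γx²) and use ∫x^(2j)·e^(−2γx²) dx = (2j−1)!!/(4γ)^j · √(π/(2γ)), odd powers → 0; here √(π/(2γ)) = 0.68171. Differentiate with the product rule, d/dx e^(−γx²) = −2γx·e^(−γx²).
Normalization: ∫|Ψ|² dx = 0.050423.
⟨p⟩ = 0.0000 and ⟨p²⟩ = 10.140.
(Δp)² = 10.140 − (0.0000)² = 10.140.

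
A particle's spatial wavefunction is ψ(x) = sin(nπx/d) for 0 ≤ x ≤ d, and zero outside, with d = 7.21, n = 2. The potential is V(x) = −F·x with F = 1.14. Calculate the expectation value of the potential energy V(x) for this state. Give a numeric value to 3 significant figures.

⟨V⟩ = ∫ V(x)·|ψ|² dx / ∫|ψ|² dx.
With sin²θ = (1 − cos2θ)/2 on 0 ≤ x ≤ d: ∫sin²(nπx/d) dx = d/2, ∫x·sin²(nπx/d) dx = d²/4, ∫x²·sin²(nπx/d) dx = d³·(1/6 − 1/(4n²π²)); higher powers xᵏ the same way, integrating xᵏ·cos(2nπx/d) by parts.
State is unnormalized: ∫|ψ|² dx = 3.6050, and ∫ψ*·V(x)·ψ dx = -14.815, so ⟨V⟩ = -14.815 / 3.6050.
⟨V⟩ = -4.1097.

-4.11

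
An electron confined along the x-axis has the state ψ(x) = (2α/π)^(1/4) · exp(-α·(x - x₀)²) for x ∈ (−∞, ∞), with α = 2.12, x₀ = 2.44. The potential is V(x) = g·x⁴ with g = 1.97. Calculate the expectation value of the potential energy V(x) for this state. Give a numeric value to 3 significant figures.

78.2

⟨V⟩ = ∫ V(x)·|ψ|² dx.
Gaussian moments (u = x − x₀): ∫u^(2j)·e^(−2αu²) du = (2j−1)!!/(4α)^j · √(π/(2α)), odd powers integrate to 0; here √(π/(2α)) = 0.86078.
⟨V⟩ = 78.208.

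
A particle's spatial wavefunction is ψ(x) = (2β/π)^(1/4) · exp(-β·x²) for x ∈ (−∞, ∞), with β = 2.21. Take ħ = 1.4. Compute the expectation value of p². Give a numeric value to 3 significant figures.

p² ψ = −ħ² d²ψ/dx²; ⟨p²⟩ = −ħ² ∫ ψ*·ψ'' dx.
Gaussian moments: ∫x^(2j)·e^(−2βx²) dx = (2j−1)!!/(4β)^j · √(π/(2β)), odd powers integrate to 0; here √(π/(2β)) = 0.84307. Derivatives: d/dx e^(−βx²) = −2βx·e^(−βx²), d²/dx² e^(−βx²) = (4β²x² − 2β)·e^(−βx²).
⟨p²⟩ = 4.3316.

4.33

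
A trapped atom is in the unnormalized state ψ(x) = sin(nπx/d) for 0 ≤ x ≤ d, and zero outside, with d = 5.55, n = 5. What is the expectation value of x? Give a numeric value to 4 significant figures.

⟨x⟩ = ∫ x·|ψ|² dx / ∫|ψ|² dx (integrals over the domain).
With sin²θ = (1 − cos2θ)/2 on 0 ≤ x ≤ d: ∫sin²(nπx/d) dx = d/2, ∫x·sin²(nπx/d) dx = d²/4, ∫x²·sin²(nπx/d) dx = d³·(1/6 − 1/(4n²π²)); higher powers xᵏ the same way, integrating xᵏ·cos(2nπx/d) by parts.
State is unnormalized: ∫|ψ|² dx = 2.7750, and ∫ψ*·x·ψ dx = 7.7006, so ⟨x⟩ = 7.7006 / 2.7750.
⟨x⟩ = 2.7750.

2.775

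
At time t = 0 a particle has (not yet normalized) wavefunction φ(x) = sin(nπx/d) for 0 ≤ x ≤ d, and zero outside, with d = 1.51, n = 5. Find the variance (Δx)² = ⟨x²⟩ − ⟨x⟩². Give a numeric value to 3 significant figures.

0.185

Compute ⟨x⟩ and ⟨x²⟩ separately, then (Δx)² = ⟨x²⟩ − ⟨x⟩².
With sin²θ = (1 − cos2θ)/2 on 0 ≤ x ≤ d: ∫sin²(nπx/d) dx = d/2, ∫x·sin²(nπx/d) dx = d²/4, ∫x²·sin²(nπx/d) dx = d³·(1/6 − 1/(4n²π²)); higher powers xᵏ the same way, integrating xᵏ·cos(2nπx/d) by parts.
Normalization: ∫|φ|² dx = 0.75500.
⟨x⟩ = 0.75500 and ⟨x²⟩ = 0.75541.
(Δx)² = 0.75541 − (0.75500)² = 0.18539.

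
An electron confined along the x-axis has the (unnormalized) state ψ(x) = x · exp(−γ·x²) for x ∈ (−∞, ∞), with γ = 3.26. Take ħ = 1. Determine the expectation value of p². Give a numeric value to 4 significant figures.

p² ψ = −ħ² d²ψ/dx²; ⟨p²⟩ = −ħ² ∫ ψ*·ψ'' dx / ∫|ψ|² dx.
Expand each integrand as polynomial × e^(−2γx²) and use ∫x^(2j)·e^(−2γx²) dx = (2j−1)!!/(4γ)^j · √(π/(2γ)), odd powers → 0; here √(π/(2γ)) = 0.69415. Differentiate with the product rule, d/dx e^(−γx²) = −2γx·e^(−γx²).
State is unnormalized: ∫|ψ|² dx = 0.053232, and ∫ψ*·(−ħ² ψ'') dx = 0.52061, so ⟨p²⟩ = 0.52061 / 0.053232.
⟨p²⟩ = 9.7800.

9.780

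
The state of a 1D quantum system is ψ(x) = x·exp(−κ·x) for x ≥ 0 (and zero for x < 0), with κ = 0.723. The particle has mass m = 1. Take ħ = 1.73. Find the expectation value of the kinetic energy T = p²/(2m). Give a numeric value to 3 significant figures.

T = −(ħ²/2m) d²/dx², so ⟨T⟩ = −(ħ²/2m) ∫ ψ*·ψ'' dx / ∫|ψ|² dx; with m = 1.
Differentiate x·exp(−κ·x) with the product rule; every integrand then reduces to terms xʲ·e^(−2κx) on [0, ∞), with ∫₀^∞ xʲ·e^(−2κx) dx = j!/(2κ)^(j+1).
State is unnormalized: ∫|ψ|² dx = 0.66149, and ∫ψ*·(−ħ²/2m · ψ'') dx = 0.51744, so ⟨T⟩ = 0.51744 / 0.66149.
⟨T⟩ = 0.78224.

0.782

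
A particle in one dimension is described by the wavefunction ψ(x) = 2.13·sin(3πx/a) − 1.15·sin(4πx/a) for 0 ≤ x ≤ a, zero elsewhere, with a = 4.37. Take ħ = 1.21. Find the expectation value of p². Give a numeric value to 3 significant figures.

p² ψ = −ħ² d²ψ/dx²; ⟨p²⟩ = −ħ² ∫ ψ*·ψ'' dx / ∫|ψ|² dx.
d²/dx² sin(jπx/a) = −(jπ/a)²·sin(jπx/a); on 0 ≤ x ≤ a, ∫sin²(jπx/a) dx = a/2 and ∫sin(jπx/a)·sin(lπx/a) dx = 0 for j ≠ l, so only diagonal terms survive in ∫|ψ|² and ∫ψ·ψ″; ∫ψ·ψ′ dx = [ψ²/2] between the walls = 0.
State is unnormalized: ∫|ψ|² dx = 12.803, and ∫ψ*·(−ħ² ψ'') dx = 102.49, so ⟨p²⟩ = 102.49 / 12.803.
⟨p²⟩ = 8.0055.

8.01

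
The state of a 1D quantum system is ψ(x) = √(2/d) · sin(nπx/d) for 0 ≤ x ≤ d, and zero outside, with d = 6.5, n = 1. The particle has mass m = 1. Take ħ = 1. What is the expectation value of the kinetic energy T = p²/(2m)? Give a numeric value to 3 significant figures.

0.117

T = −(ħ²/2m) d²/dx², so ⟨T⟩ = −(ħ²/2m) ∫ ψ*·ψ'' dx; with m = 1.
d/dx sin(nπx/d) = (nπ/d)·cos(nπx/d) and d²/dx² sin(nπx/d) = −(nπ/d)²·sin(nπx/d); on 0 ≤ x ≤ d, ∫sin²(nπx/d) dx = d/2 and ∫sin(nπx/d)·cos(nπx/d) dx = 0.
⟨T⟩ = 0.11680.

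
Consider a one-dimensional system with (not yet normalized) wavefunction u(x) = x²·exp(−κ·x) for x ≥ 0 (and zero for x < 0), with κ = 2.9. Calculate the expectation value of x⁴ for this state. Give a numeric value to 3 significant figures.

1.48

⟨x⁴⟩ = ∫ x⁴·|u|² dx / ∫|u|² dx (integrals over the domain).
Every integrand reduces to terms xʲ·e^(−2κx) on [0, ∞); use ∫₀^∞ xʲ·e^(−2κx) dx = j!/(2κ)^(j+1).
State is unnormalized: ∫|u|² dx = 0.0036565, and ∫u*·x⁴·u dx = 0.0054284, so ⟨x⁴⟩ = 0.0054284 / 0.0036565.
⟨x⁴⟩ = 1.4846.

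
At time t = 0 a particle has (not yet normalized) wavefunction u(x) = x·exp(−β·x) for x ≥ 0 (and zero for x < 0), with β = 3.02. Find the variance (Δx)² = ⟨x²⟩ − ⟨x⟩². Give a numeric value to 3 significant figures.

Compute ⟨x⟩ and ⟨x²⟩ separately, then (Δx)² = ⟨x²⟩ − ⟨x⟩².
Every integrand reduces to terms xʲ·e^(−2βx) on [0, ∞); use ∫₀^∞ xʲ·e^(−2βx) dx = j!/(2β)^(j+1).
Normalization: ∫|u|² dx = 0.0090765.
⟨x⟩ = 0.49669 and ⟨x²⟩ = 0.32893.
(Δx)² = 0.32893 − (0.49669)² = 0.082233.

0.0822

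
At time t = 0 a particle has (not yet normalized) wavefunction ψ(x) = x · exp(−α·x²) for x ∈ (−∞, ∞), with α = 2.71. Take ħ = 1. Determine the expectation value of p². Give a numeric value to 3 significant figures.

8.13

p² ψ = −ħ² d²ψ/dx²; ⟨p²⟩ = −ħ² ∫ ψ*·ψ'' dx / ∫|ψ|² dx.
Expand each integrand as polynomial × e^(−2αx²) and use ∫x^(2j)·e^(−2αx²) dx = (2j−1)!!/(4α)^j · √(π/(2α)), odd powers → 0; here √(π/(2α)) = 0.76133. Differentiate with the product rule, d/dx e^(−αx²) = −2αx·e^(−αx²).
State is unnormalized: ∫|ψ|² dx = 0.070234, and ∫ψ*·(−ħ² ψ'') dx = 0.57100, so ⟨p²⟩ = 0.57100 / 0.070234.
⟨p²⟩ = 8.1300.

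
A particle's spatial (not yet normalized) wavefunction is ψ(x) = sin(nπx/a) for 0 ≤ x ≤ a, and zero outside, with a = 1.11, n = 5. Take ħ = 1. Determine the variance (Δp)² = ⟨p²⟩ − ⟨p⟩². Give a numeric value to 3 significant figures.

200.

Compute ⟨p⟩ and ⟨p²⟩ separately; (Δp)² = ⟨p²⟩ − ⟨p⟩².
d/dx sin(nπx/a) = (nπ/a)·cos(nπx/a) and d²/dx² sin(nπx/a) = −(nπ/a)²·sin(nπx/a); on 0 ≤ x ≤ a, ∫sin²(nπx/a) dx = a/2 and ∫sin(nπx/a)·cos(nπx/a) dx = 0.
Normalization: ∫|ψ|² dx = 0.55500.
⟨p⟩ = 0.0000 and ⟨p²⟩ = 200.26.
(Δp)² = 200.26 − (0.0000)² = 200.26.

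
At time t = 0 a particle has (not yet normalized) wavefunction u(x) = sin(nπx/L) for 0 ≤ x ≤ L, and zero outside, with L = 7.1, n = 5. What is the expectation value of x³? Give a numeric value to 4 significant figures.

⟨x³⟩ = ∫ x³·|u|² dx / ∫|u|² dx (integrals over the domain).
With sin²θ = (1 − cos2θ)/2 on 0 ≤ x ≤ L: ∫sin²(nπx/L) dx = L/2, ∫x·sin²(nπx/L) dx = L²/4, ∫x²·sin²(nπx/L) dx = L³·(1/6 − 1/(4n²π²)); higher powers xᵏ the same way, integrating xᵏ·cos(2nπx/L) by parts.
State is unnormalized: ∫|u|² dx = 3.5500, and ∫u*·x³·u dx = 313.78, so ⟨x³⟩ = 313.78 / 3.5500.
⟨x³⟩ = 88.390.

88.39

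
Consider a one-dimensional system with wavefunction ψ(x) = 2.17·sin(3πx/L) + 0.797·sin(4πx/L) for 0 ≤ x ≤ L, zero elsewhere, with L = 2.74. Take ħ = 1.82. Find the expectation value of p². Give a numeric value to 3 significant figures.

p² ψ = −ħ² d²ψ/dx²; ⟨p²⟩ = −ħ² ∫ ψ*·ψ'' dx / ∫|ψ|² dx.
d²/dx² sin(jπx/L) = −(jπ/L)²·sin(jπx/L); on 0 ≤ x ≤ L, ∫sin²(jπx/L) dx = L/2 and ∫sin(jπx/L)·sin(lπx/L) dx = 0 for j ≠ l, so only diagonal terms survive in ∫|ψ|² and ∫ψ·ψ″; ∫ψ·ψ′ dx = [ψ²/2] between the walls = 0.
State is unnormalized: ∫|ψ|² dx = 7.3214, and ∫ψ*·(−ħ² ψ'') dx = 313.46, so ⟨p²⟩ = 313.46 / 7.3214.
⟨p²⟩ = 42.814.

42.8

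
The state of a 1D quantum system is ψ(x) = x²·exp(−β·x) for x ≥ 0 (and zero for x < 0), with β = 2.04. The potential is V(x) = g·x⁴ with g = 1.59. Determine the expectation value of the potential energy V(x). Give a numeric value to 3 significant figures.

9.64

⟨V⟩ = ∫ V(x)·|ψ|² dx / ∫|ψ|² dx.
Every integrand reduces to terms xʲ·e^(−2βx) on [0, ∞); use ∫₀^∞ xʲ·e^(−2βx) dx = j!/(2β)^(j+1).
State is unnormalized: ∫|ψ|² dx = 0.021228, and ∫ψ*·V(x)·ψ dx = 0.20463, so ⟨V⟩ = 0.20463 / 0.021228.
⟨V⟩ = 9.6397.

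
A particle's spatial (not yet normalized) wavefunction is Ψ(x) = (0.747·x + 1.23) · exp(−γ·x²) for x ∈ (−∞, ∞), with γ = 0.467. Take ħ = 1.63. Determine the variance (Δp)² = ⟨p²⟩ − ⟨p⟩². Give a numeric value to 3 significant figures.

1.65

Compute ⟨p⟩ and ⟨p²⟩ separately; (Δp)² = ⟨p²⟩ − ⟨p⟩².
Expand each integrand as polynomial × e^(−2γx²) and use ∫x^(2j)·e^(−2γx²) dx = (2j−1)!!/(4γ)^j · √(π/(2γ)), odd powers → 0; here √(π/(2γ)) = 1.8340. Differentiate with the product rule, d/dx e^(−γx²) = −2γx·e^(−γx²).
Normalization: ∫|Ψ|² dx = 3.3225.
⟨p⟩ = 0.0000 and ⟨p²⟩ = 1.6500.
(Δp)² = 1.6500 − (0.0000)² = 1.6500.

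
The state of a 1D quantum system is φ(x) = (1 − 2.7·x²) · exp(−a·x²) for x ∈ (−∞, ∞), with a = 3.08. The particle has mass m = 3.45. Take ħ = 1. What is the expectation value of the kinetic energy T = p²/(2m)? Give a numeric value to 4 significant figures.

T = −(ħ²/2m) d²/dx², so ⟨T⟩ = −(ħ²/2m) ∫ φ*·φ'' dx / ∫|φ|² dx; with m = 3.45.
Expand each integrand as polynomial × e^(−2ax²) and use ∫x^(2j)·e^(−2ax²) dx = (2j−1)!!/(4a)^j · √(π/(2a)), odd powers → 0; here √(π/(2a)) = 0.71414. Differentiate with the product rule, d/dx e^(−ax²) = −2ax·e^(−ax²).
State is unnormalized: ∫|φ|² dx = 0.50402, and ∫φ*·(−ħ²/2m · φ'') dx = 0.56567, so ⟨T⟩ = 0.56567 / 0.50402.
⟨T⟩ = 1.1223.

1.122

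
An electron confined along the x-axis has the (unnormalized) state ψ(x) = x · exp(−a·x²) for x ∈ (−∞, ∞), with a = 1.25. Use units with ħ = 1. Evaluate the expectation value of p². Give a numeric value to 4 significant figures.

p² ψ = −ħ² d²ψ/dx²; ⟨p²⟩ = −ħ² ∫ ψ*·ψ'' dx / ∫|ψ|² dx.
Expand each integrand as polynomial × e^(−2ax²) and use ∫x^(2j)·e^(−2ax²) dx = (2j−1)!!/(4a)^j · √(π/(2a)), odd powers → 0; here √(π/(2a)) = 1.1210. Differentiate with the product rule, d/dx e^(−ax²) = −2ax·e^(−ax²).
State is unnormalized: ∫|ψ|² dx = 0.22420, and ∫ψ*·(−ħ² ψ'') dx = 0.84075, so ⟨p²⟩ = 0.84075 / 0.22420.
⟨p²⟩ = 3.7500.

3.750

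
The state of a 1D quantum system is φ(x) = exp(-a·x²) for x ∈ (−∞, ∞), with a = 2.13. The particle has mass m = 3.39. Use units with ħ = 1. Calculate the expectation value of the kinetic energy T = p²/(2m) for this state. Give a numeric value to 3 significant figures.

0.314

T = −(ħ²/2m) d²/dx², so ⟨T⟩ = −(ħ²/2m) ∫ φ*·φ'' dx / ∫|φ|² dx; with m = 3.39.
Gaussian moments: ∫x^(2j)·e^(−2ax²) dx = (2j−1)!!/(4a)^j · √(π/(2a)), odd powers integrate to 0; here √(π/(2a)) = 0.85876. Derivatives: d/dx e^(−ax²) = −2ax·e^(−ax²), d²/dx² e^(−ax²) = (4a²x² − 2a)·e^(−ax²).
State is unnormalized: ∫|φ|² dx = 0.85876, and ∫φ*·(−ħ²/2m · φ'') dx = 0.26979, so ⟨T⟩ = 0.26979 / 0.85876.
⟨T⟩ = 0.31416.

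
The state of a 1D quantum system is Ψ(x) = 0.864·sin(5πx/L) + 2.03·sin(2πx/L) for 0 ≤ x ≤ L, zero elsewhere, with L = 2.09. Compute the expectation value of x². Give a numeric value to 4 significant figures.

⟨x²⟩ = ∫ x²·|Ψ|² dx / ∫|Ψ|² dx (integrals over the domain).
On 0 ≤ x ≤ L (j ≠ l): ∫sin²(jπx/L) dx = L/2, ∫sin(jπx/L)·sin(lπx/L) dx = 0; diagonal moments ∫x·sin²(jπx/L) dx = L²/4, ∫x²·sin²(jπx/L) dx = L³·(1/6 − 1/(4j²π²)); cross terms ∫x·sin(jπx/L)·sin(lπx/L) dx = 0 for j + l even and −4jlL²/(π²(j² − l²)²) for j + l odd, ∫x²·sin(jπx/L)·sin(lπx/L) dx = (−1)^(j+l)·4jlL³/(π²(j² − l²)²); higher powers the same way via product-to-sum and parts.
State is unnormalized: ∫|Ψ|² dx = 5.0864, and ∫Ψ*·x²·Ψ dx = 6.8666, so ⟨x²⟩ = 6.8666 / 5.0864.
⟨x²⟩ = 1.3500.

1.350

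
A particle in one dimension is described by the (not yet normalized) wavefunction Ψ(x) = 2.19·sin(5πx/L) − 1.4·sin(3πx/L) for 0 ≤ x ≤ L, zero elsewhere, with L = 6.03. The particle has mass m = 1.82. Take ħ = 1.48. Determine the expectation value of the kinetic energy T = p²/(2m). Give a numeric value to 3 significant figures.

3.33

T = −(ħ²/2m) d²/dx², so ⟨T⟩ = −(ħ²/2m) ∫ Ψ*·Ψ'' dx / ∫|Ψ|² dx; with m = 1.82.
d²/dx² sin(jπx/L) = −(jπ/L)²·sin(jπx/L); on 0 ≤ x ≤ L, ∫sin²(jπx/L) dx = L/2 and ∫sin(jπx/L)·sin(lπx/L) dx = 0 for j ≠ l, so only diagonal terms survive in ∫|Ψ|² and ∫Ψ·Ψ″; ∫Ψ·Ψ′ dx = [Ψ²/2] between the walls = 0.
State is unnormalized: ∫|Ψ|² dx = 20.370, and ∫Ψ*·(−ħ²/2m · Ψ'') dx = 67.735, so ⟨T⟩ = 67.735 / 20.370.
⟨T⟩ = 3.3253.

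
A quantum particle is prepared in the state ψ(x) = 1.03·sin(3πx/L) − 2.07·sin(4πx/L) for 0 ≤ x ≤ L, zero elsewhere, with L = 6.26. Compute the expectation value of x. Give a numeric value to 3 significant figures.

⟨x⟩ = ∫ x·|ψ|² dx / ∫|ψ|² dx (integrals over the domain).
On 0 ≤ x ≤ L (j ≠ l): ∫sin²(jπx/L) dx = L/2, ∫sin(jπx/L)·sin(lπx/L) dx = 0; diagonal moments ∫x·sin²(jπx/L) dx = L²/4, ∫x²·sin²(jπx/L) dx = L³·(1/6 − 1/(4j²π²)); cross terms ∫x·sin(jπx/L)·sin(lπx/L) dx = 0 for j + l even and −4jlL²/(π²(j² − l²)²) for j + l odd, ∫x²·sin(jπx/L)·sin(lπx/L) dx = (−1)^(j+l)·4jlL³/(π²(j² − l²)²); higher powers the same way via product-to-sum and parts.
State is unnormalized: ∫|ψ|² dx = 16.732, and ∫ψ*·x·ψ dx = 68.958, so ⟨x⟩ = 68.958 / 16.732.
⟨x⟩ = 4.1212.

4.12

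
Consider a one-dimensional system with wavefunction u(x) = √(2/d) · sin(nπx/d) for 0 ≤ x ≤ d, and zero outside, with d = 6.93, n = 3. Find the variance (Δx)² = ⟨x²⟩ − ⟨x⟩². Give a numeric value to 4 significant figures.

3.732

Compute ⟨x⟩ and ⟨x²⟩ separately, then (Δx)² = ⟨x²⟩ − ⟨x⟩².
With sin²θ = (1 − cos2θ)/2 on 0 ≤ x ≤ d: ∫sin²(nπx/d) dx = d/2, ∫x·sin²(nπx/d) dx = d²/4, ∫x²·sin²(nπx/d) dx = d³·(1/6 − 1/(4n²π²)); higher powers xᵏ the same way, integrating xᵏ·cos(2nπx/d) by parts.
⟨x⟩ = 3.4650 and ⟨x²⟩ = 15.738.
(Δx)² = 15.738 − (3.4650)² = 3.7317.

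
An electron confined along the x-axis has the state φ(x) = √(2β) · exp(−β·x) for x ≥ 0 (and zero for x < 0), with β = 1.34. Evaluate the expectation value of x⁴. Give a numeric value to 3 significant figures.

⟨x⁴⟩ = ∫ x⁴·|φ|² dx (integrals over the domain).
Every integrand reduces to terms xʲ·e^(−2βx) on [0, ∞); use ∫₀^∞ xʲ·e^(−2βx) dx = j!/(2β)^(j+1).
⟨x⁴⟩ = 0.46523.

0.465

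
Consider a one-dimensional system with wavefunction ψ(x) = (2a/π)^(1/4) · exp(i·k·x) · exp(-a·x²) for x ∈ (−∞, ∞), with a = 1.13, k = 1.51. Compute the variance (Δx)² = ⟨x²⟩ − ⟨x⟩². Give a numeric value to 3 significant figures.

Compute ⟨x⟩ and ⟨x²⟩ separately, then (Δx)² = ⟨x²⟩ − ⟨x⟩².
Gaussian moments: ∫x^(2j)·e^(−2ax²) dx = (2j−1)!!/(4a)^j · √(π/(2a)), odd powers integrate to 0; here √(π/(2a)) = 1.1790.
⟨x⟩ = 0.0000 and ⟨x²⟩ = 0.22124.
(Δx)² = 0.22124 − (0.0000)² = 0.22124.

0.221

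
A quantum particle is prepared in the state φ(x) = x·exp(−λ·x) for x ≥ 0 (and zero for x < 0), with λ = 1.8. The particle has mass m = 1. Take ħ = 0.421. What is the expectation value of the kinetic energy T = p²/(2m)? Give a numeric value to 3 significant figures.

0.287

T = −(ħ²/2m) d²/dx², so ⟨T⟩ = −(ħ²/2m) ∫ φ*·φ'' dx / ∫|φ|² dx; with m = 1.
Differentiate x·exp(−λ·x) with the product rule; every integrand then reduces to terms xʲ·e^(−2λx) on [0, ∞), with ∫₀^∞ xʲ·e^(−2λx) dx = j!/(2λ)^(j+1).
State is unnormalized: ∫|φ|² dx = 0.042867, and ∫φ*·(−ħ²/2m · φ'') dx = 0.012308, so ⟨T⟩ = 0.012308 / 0.042867.
⟨T⟩ = 0.28713.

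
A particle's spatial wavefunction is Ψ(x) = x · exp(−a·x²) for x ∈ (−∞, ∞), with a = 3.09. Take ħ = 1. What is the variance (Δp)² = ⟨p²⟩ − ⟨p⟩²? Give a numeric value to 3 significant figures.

Compute ⟨p⟩ and ⟨p²⟩ separately; (Δp)² = ⟨p²⟩ − ⟨p⟩².
Expand each integrand as polynomial × e^(−2ax²) and use ∫x^(2j)·e^(−2ax²) dx = (2j−1)!!/(4a)^j · √(π/(2a)), odd powers → 0; here √(π/(2a)) = 0.71299. Differentiate with the product rule, d/dx e^(−ax²) = −2ax·e^(−ax²).
Normalization: ∫|Ψ|² dx = 0.057685.
⟨p⟩ = 0.0000 and ⟨p²⟩ = 9.2700.
(Δp)² = 9.2700 − (0.0000)² = 9.2700.

9.27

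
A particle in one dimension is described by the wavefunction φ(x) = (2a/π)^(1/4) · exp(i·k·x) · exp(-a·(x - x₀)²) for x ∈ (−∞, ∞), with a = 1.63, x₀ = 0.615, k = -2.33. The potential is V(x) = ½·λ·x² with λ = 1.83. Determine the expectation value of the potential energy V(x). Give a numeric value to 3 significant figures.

⟨V⟩ = ∫ V(x)·|φ|² dx.
Gaussian moments (u = x − x₀): ∫u^(2j)·e^(−2au²) du = (2j−1)!!/(4a)^j · √(π/(2a)), odd powers integrate to 0; here √(π/(2a)) = 0.98167.
⟨V⟩ = 0.48641.

0.486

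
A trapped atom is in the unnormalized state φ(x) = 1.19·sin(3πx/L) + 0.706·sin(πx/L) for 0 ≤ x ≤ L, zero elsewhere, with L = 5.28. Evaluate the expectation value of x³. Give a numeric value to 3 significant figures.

40.3

⟨x³⟩ = ∫ x³·|φ|² dx / ∫|φ|² dx (integrals over the domain).
On 0 ≤ x ≤ L (j ≠ l): ∫sin²(jπx/L) dx = L/2, ∫sin(jπx/L)·sin(lπx/L) dx = 0; diagonal moments ∫x·sin²(jπx/L) dx = L²/4, ∫x²·sin²(jπx/L) dx = L³·(1/6 − 1/(4j²π²)); cross terms ∫x·sin(jπx/L)·sin(lπx/L) dx = 0 for j + l even and −4jlL²/(π²(j² − l²)²) for j + l odd, ∫x²·sin(jπx/L)·sin(lπx/L) dx = (−1)^(j+l)·4jlL³/(π²(j² − l²)²); higher powers the same way via product-to-sum and parts.
State is unnormalized: ∫|φ|² dx = 5.0544, and ∫φ*·x³·φ dx = 203.85, so ⟨x³⟩ = 203.85 / 5.0544.
⟨x³⟩ = 40.331.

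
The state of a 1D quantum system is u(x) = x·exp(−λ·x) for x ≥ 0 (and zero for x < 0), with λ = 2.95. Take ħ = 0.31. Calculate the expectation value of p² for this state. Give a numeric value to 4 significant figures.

p² u = −ħ² d²u/dx²; ⟨p²⟩ = −ħ² ∫ u*·u'' dx / ∫|u|² dx.
Differentiate x·exp(−λ·x) with the product rule; every integrand then reduces to terms xʲ·e^(−2λx) on [0, ∞), with ∫₀^∞ xʲ·e^(−2λx) dx = j!/(2λ)^(j+1).
State is unnormalized: ∫|u|² dx = 0.0097381, and ∫u*·(−ħ² u'') dx = 0.0081441, so ⟨p²⟩ = 0.0081441 / 0.0097381.
⟨p²⟩ = 0.83631.

0.8363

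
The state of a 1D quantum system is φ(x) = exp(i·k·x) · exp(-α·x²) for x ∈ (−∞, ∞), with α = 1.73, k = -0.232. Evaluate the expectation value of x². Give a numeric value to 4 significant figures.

⟨x²⟩ = ∫ x²·|φ|² dx / ∫|φ|² dx (integrals over the domain).
Gaussian moments: ∫x^(2j)·e^(−2αx²) dx = (2j−1)!!/(4α)^j · √(π/(2α)), odd powers integrate to 0; here √(π/(2α)) = 0.95288.
State is unnormalized: ∫|φ|² dx = 0.95288, and ∫φ*·x²·φ dx = 0.13770, so ⟨x²⟩ = 0.13770 / 0.95288.
⟨x²⟩ = 0.14451.

0.1445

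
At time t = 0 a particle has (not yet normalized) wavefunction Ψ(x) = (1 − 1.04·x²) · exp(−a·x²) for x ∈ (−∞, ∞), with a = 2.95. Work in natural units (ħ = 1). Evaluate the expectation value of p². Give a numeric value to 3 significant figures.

4.29

p² Ψ = −ħ² d²Ψ/dx²; ⟨p²⟩ = −ħ² ∫ Ψ*·Ψ'' dx / ∫|Ψ|² dx.
Expand each integrand as polynomial × e^(−2ax²) and use ∫x^(2j)·e^(−2ax²) dx = (2j−1)!!/(4a)^j · √(π/(2a)), odd powers → 0; here √(π/(2a)) = 0.72971. Differentiate with the product rule, d/dx e^(−ax²) = −2ax·e^(−ax²).
State is unnormalized: ∫|Ψ|² dx = 0.61809, and ∫Ψ*·(−ħ² Ψ'') dx = 2.6491, so ⟨p²⟩ = 2.6491 / 0.61809.
⟨p²⟩ = 4.2860.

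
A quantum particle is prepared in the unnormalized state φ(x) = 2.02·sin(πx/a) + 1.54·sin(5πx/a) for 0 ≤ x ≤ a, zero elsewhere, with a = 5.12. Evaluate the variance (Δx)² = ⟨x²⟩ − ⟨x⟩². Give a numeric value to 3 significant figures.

1.50

Compute ⟨x⟩ and ⟨x²⟩ separately, then (Δx)² = ⟨x²⟩ − ⟨x⟩².
On 0 ≤ x ≤ a (j ≠ l): ∫sin²(jπx/a) dx = a/2, ∫sin(jπx/a)·sin(lπx/a) dx = 0; diagonal moments ∫x·sin²(jπx/a) dx = a²/4, ∫x²·sin²(jπx/a) dx = a³·(1/6 − 1/(4j²π²)); cross terms ∫x·sin(jπx/a)·sin(lπx/a) dx = 0 for j + l even and −4jla²/(π²(j² − l²)²) for j + l odd, ∫x²·sin(jπx/a)·sin(lπx/a) dx = (−1)^(j+l)·4jla³/(π²(j² − l²)²); higher powers the same way via product-to-sum and parts.
Normalization: ∫|φ|² dx = 16.517.
⟨x⟩ = 2.5600 and ⟨x²⟩ = 8.0566.
(Δx)² = 8.0566 − (2.5600)² = 1.5030.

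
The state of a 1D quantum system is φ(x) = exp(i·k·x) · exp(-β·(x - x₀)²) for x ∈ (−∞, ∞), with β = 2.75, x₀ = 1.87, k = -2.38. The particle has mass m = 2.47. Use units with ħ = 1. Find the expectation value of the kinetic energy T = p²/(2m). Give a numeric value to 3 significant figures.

T = −(ħ²/2m) d²/dx², so ⟨T⟩ = −(ħ²/2m) ∫ φ*·φ'' dx / ∫|φ|² dx; with m = 2.47.
Gaussian moments (u = x − x₀): ∫u^(2j)·e^(−2βu²) du = (2j−1)!!/(4β)^j · √(π/(2β)), odd powers integrate to 0; here √(π/(2β)) = 0.75578. Derivatives: φ′ = (ik − 2βu)·φ, φ″ = ((ik − 2βu)² − 2β)·φ; the odd-in-u pieces drop out.
State is unnormalized: ∫|φ|² dx = 0.75578, and ∫φ*·(−ħ²/2m · φ'') dx = 1.2873, so ⟨T⟩ = 1.2873 / 0.75578.
⟨T⟩ = 1.7033.

1.70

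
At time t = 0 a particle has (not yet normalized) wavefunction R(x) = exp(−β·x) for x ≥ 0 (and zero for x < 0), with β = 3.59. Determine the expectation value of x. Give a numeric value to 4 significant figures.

⟨x⟩ = ∫ x·|R|² dx / ∫|R|² dx (integrals over the domain).
Every integrand reduces to terms xʲ·e^(−2βx) on [0, ∞); use ∫₀^∞ xʲ·e^(−2βx) dx = j!/(2β)^(j+1).
State is unnormalized: ∫|R|² dx = 0.13928, and ∫R*·x·R dx = 0.019398, so ⟨x⟩ = 0.019398 / 0.13928.
⟨x⟩ = 0.13928.

0.1393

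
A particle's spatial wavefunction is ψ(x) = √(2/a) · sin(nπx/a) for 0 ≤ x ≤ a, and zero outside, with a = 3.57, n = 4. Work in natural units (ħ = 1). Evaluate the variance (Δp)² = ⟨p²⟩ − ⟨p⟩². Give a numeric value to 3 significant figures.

12.4

Compute ⟨p⟩ and ⟨p²⟩ separately; (Δp)² = ⟨p²⟩ − ⟨p⟩².
d/dx sin(nπx/a) = (nπ/a)·cos(nπx/a) and d²/dx² sin(nπx/a) = −(nπ/a)²·sin(nπx/a); on 0 ≤ x ≤ a, ∫sin²(nπx/a) dx = a/2 and ∫sin(nπx/a)·cos(nπx/a) dx = 0.
⟨p⟩ = 0.0000 and ⟨p²⟩ = 12.390.
(Δp)² = 12.390 − (0.0000)² = 12.390.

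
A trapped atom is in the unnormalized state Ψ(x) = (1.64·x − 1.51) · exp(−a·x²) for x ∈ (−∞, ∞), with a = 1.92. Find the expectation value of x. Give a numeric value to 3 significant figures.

⟨x⟩ = ∫ x·|Ψ|² dx / ∫|Ψ|² dx (integrals over the domain).
Expand each integrand as polynomial × e^(−2ax²) and use ∫x^(2j)·e^(−2ax²) dx = (2j−1)!!/(4a)^j · √(π/(2a)), odd powers → 0; here √(π/(2a)) = 0.90450.
State is unnormalized: ∫|Ψ|² dx = 2.3791, and ∫Ψ*·x·Ψ dx = -0.58331, so ⟨x⟩ = -0.58331 / 2.3791.
⟨x⟩ = -0.24518.

-0.245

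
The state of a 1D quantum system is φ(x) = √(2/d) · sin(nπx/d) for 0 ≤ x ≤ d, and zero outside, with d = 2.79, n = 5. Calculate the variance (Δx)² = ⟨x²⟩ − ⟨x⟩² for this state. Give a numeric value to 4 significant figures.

Compute ⟨x⟩ and ⟨x²⟩ separately, then (Δx)² = ⟨x²⟩ − ⟨x⟩².
With sin²θ = (1 − cos2θ)/2 on 0 ≤ x ≤ d: ∫sin²(nπx/d) dx = d/2, ∫x·sin²(nπx/d) dx = d²/4, ∫x²·sin²(nπx/d) dx = d³·(1/6 − 1/(4n²π²)); higher powers xᵏ the same way, integrating xᵏ·cos(2nπx/d) by parts.
⟨x⟩ = 1.3950 and ⟨x²⟩ = 2.5789.
(Δx)² = 2.5789 − (1.3950)² = 0.63290.

0.6329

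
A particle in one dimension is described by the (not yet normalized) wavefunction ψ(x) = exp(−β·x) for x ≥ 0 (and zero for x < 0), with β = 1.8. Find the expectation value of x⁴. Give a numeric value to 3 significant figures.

0.143

⟨x⁴⟩ = ∫ x⁴·|ψ|² dx / ∫|ψ|² dx (integrals over the domain).
Every integrand reduces to terms xʲ·e^(−2βx) on [0, ∞); use ∫₀^∞ xʲ·e^(−2βx) dx = j!/(2β)^(j+1).
State is unnormalized: ∫|ψ|² dx = 0.27778, and ∫ψ*·x⁴·ψ dx = 0.039692, so ⟨x⁴⟩ = 0.039692 / 0.27778.
⟨x⁴⟩ = 0.14289.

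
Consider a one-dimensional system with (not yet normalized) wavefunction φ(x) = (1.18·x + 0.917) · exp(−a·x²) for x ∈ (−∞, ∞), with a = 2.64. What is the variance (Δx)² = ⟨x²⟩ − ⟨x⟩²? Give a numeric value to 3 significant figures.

Compute ⟨x⟩ and ⟨x²⟩ separately, then (Δx)² = ⟨x²⟩ − ⟨x⟩².
Expand each integrand as polynomial × e^(−2ax²) and use ∫x^(2j)·e^(−2ax²) dx = (2j−1)!!/(4a)^j · √(π/(2a)), odd powers → 0; here √(π/(2a)) = 0.77136.
Normalization: ∫|φ|² dx = 0.75034.
⟨x⟩ = 0.21068 and ⟨x²⟩ = 0.12037.
(Δx)² = 0.12037 − (0.21068)² = 0.075984.

0.0760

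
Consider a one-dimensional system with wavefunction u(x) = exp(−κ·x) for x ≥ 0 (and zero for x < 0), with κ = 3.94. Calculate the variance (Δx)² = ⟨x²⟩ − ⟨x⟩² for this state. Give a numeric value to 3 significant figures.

Compute ⟨x⟩ and ⟨x²⟩ separately, then (Δx)² = ⟨x²⟩ − ⟨x⟩².
Every integrand reduces to terms xʲ·e^(−2κx) on [0, ∞); use ∫₀^∞ xʲ·e^(−2κx) dx = j!/(2κ)^(j+1).
Normalization: ∫|u|² dx = 0.12690.
⟨x⟩ = 0.12690 and ⟨x²⟩ = 0.032209.
(Δx)² = 0.032209 − (0.12690)² = 0.016105.

0.0161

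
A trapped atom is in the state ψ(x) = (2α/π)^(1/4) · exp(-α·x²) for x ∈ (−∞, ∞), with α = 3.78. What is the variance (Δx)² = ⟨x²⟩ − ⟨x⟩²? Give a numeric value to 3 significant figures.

Compute ⟨x⟩ and ⟨x²⟩ separately, then (Δx)² = ⟨x²⟩ − ⟨x⟩².
Gaussian moments: ∫x^(2j)·e^(−2αx²) dx = (2j−1)!!/(4α)^j · √(π/(2α)), odd powers integrate to 0; here √(π/(2α)) = 0.64464.
⟨x⟩ = 0.0000 and ⟨x²⟩ = 0.066138.
(Δx)² = 0.066138 − (0.0000)² = 0.066138.

0.0661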